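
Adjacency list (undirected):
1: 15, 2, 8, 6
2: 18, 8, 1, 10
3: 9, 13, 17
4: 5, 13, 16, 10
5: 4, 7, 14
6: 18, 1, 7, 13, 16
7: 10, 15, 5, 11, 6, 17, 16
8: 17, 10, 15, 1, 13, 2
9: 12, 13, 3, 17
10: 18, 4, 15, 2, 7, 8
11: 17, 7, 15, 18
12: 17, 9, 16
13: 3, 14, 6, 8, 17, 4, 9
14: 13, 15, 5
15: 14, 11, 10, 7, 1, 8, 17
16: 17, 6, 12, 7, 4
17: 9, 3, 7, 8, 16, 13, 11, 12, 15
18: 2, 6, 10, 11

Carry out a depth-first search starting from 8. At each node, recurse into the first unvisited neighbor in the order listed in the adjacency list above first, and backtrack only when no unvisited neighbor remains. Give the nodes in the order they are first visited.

8, 17, 9, 12, 16, 6, 18, 2, 1, 15, 14, 13, 3, 4, 5, 7, 10, 11

Visit 8
8 → 17
17 → 9
9 → 12
12 → 16
16 → 6
6 → 18
18 → 2
2 → 1
1 → 15
15 → 14
14 → 13
13 → 3
13 → 4
4 → 5
5 → 7
7 → 10
7 → 11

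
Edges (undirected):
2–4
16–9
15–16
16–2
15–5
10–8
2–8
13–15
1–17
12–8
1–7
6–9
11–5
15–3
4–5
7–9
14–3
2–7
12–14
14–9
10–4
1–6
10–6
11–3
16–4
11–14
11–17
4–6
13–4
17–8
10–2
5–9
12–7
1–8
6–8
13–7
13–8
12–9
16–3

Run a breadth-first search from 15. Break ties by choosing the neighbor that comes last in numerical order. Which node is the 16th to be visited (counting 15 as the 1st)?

Visit 15; enqueue 16, 13, 5, 3 → queue [16, 13, 5, 3]
Visit 16; enqueue 9, 4, 2 → queue [13, 5, 3, 9, 4, 2]
Visit 13; enqueue 8, 7 → queue [5, 3, 9, 4, 2, 8, 7]
Visit 5; enqueue 11 → queue [3, 9, 4, 2, 8, 7, 11]
Visit 3; enqueue 14 → queue [9, 4, 2, 8, 7, 11, 14]
Visit 9; enqueue 12, 6 → queue [4, 2, 8, 7, 11, 14, 12, 6]
Visit 4; enqueue 10 → queue [2, 8, 7, 11, 14, 12, 6, 10]
Visit 2 → queue [8, 7, 11, 14, 12, 6, 10]
Visit 8; enqueue 17, 1 → queue [7, 11, 14, 12, 6, 10, 17, 1]
Visit 7 → queue [11, 14, 12, 6, 10, 17, 1]
Visit 11 → queue [14, 12, 6, 10, 17, 1]
Visit 14 → queue [12, 6, 10, 17, 1]
Visit 12 → queue [6, 10, 17, 1]
Visit 6 → queue [10, 17, 1]
Visit 10 → queue [17, 1]
Visit 17 → queue [1]
Visit 1 → queue []

Visit order: 15, 16, 13, 5, 3, 9, 4, 2, 8, 7, 11, 14, 12, 6, 10, 17, 1

17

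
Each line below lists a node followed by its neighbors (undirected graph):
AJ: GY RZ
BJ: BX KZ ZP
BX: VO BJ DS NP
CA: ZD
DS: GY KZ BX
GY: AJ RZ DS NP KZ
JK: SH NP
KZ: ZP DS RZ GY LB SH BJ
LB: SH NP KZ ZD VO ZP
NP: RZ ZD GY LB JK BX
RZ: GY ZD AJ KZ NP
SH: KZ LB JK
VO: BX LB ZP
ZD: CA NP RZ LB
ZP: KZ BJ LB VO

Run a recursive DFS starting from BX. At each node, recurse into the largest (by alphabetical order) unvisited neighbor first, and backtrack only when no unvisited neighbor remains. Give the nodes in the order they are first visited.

BX → VO → ZP → LB → ZD → RZ → NP → JK → SH → KZ → GY → DS → AJ → BJ → CA

Visit BX
BX → VO
VO → ZP
ZP → LB
LB → ZD
ZD → RZ
RZ → NP
NP → JK
JK → SH
SH → KZ
KZ → GY
GY → DS
GY → AJ
KZ → BJ
ZD → CA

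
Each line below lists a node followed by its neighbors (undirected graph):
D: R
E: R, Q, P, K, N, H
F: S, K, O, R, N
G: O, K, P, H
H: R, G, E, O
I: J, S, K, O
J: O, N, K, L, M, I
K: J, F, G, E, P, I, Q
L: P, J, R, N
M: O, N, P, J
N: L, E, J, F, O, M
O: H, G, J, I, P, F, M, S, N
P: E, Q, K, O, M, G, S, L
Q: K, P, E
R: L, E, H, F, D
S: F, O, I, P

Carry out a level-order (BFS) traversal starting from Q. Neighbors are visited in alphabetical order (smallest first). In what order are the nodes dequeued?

Q -> E -> K -> P -> H -> N -> R -> F -> G -> I -> J -> L -> M -> O -> S -> D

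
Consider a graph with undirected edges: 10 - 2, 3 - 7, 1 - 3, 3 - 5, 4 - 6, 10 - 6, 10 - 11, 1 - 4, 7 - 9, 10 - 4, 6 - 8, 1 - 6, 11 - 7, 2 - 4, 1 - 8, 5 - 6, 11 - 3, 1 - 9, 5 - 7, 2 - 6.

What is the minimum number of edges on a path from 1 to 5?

2

Level 0: 1
Level 1: 3, 4, 6, 8, 9
Level 2: 2, 5, 7, 10, 11
5 first appears at level 2.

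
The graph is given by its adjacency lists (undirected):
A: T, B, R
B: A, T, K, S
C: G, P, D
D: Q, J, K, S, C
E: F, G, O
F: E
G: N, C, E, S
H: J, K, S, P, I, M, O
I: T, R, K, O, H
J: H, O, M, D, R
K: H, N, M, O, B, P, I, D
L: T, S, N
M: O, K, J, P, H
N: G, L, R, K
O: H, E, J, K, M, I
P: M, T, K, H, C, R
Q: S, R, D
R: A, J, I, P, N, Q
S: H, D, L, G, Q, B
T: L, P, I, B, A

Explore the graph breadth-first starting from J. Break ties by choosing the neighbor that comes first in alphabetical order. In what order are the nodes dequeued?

Visit J; enqueue D, H, M, O, R → queue [D, H, M, O, R]
Visit D; enqueue C, K, Q, S → queue [H, M, O, R, C, K, Q, S]
Visit H; enqueue I, P → queue [M, O, R, C, K, Q, S, I, P]
Visit M → queue [O, R, C, K, Q, S, I, P]
Visit O; enqueue E → queue [R, C, K, Q, S, I, P, E]
Visit R; enqueue A, N → queue [C, K, Q, S, I, P, E, A, N]
Visit C; enqueue G → queue [K, Q, S, I, P, E, A, N, G]
Visit K; enqueue B → queue [Q, S, I, P, E, A, N, G, B]
Visit Q → queue [S, I, P, E, A, N, G, B]
Visit S; enqueue L → queue [I, P, E, A, N, G, B, L]
Visit I; enqueue T → queue [P, E, A, N, G, B, L, T]
Visit P → queue [E, A, N, G, B, L, T]
Visit E; enqueue F → queue [A, N, G, B, L, T, F]
Visit A → queue [N, G, B, L, T, F]
Visit N → queue [G, B, L, T, F]
Visit G → queue [B, L, T, F]
Visit B → queue [L, T, F]
Visit L → queue [T, F]
Visit T → queue [F]
Visit F → queue []

J → D → H → M → O → R → C → K → Q → S → I → P → E → A → N → G → B → L → T → F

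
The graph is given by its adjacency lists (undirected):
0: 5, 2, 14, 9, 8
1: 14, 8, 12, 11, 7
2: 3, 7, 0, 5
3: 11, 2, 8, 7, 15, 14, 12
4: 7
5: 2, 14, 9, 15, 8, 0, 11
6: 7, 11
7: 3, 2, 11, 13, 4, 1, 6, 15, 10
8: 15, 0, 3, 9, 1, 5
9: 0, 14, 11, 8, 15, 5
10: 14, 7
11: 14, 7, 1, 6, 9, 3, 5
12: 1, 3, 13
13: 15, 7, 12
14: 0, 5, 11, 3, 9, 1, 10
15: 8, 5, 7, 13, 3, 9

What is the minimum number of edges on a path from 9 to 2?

2

Level 0: 9
Level 1: 0, 5, 8, 11, 14, 15
Level 2: 1, 2, 3, 6, 7, 10, 13
Level 3: 4, 12
2 first appears at level 2.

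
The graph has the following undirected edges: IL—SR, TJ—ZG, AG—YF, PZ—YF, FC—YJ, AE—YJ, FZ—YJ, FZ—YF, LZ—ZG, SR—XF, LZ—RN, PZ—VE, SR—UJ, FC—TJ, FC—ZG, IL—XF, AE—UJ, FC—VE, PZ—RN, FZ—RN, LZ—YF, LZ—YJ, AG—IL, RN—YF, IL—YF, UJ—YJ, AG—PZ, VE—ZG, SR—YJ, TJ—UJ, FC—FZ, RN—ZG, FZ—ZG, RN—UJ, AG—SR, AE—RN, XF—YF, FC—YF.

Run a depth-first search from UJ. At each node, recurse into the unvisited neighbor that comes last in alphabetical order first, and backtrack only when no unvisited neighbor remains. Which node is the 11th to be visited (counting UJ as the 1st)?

Visit UJ
UJ → YJ
YJ → SR
SR → XF
XF → YF
YF → RN
RN → ZG
ZG → VE
VE → PZ
PZ → AG
AG → IL
VE → FC
FC → TJ
FC → FZ
ZG → LZ
RN → AE

Visit order: UJ, YJ, SR, XF, YF, RN, ZG, VE, PZ, AG, IL, FC, TJ, FZ, LZ, AE

IL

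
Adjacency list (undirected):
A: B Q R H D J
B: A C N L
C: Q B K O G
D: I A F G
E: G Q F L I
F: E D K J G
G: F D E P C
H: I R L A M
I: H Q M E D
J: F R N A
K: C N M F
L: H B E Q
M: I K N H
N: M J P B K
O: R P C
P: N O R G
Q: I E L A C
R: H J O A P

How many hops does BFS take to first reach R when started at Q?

2

Level 0: Q
Level 1: A, C, E, I, L
Level 2: B, D, F, G, H, J, K, M, O, R
Level 3: N, P
R first appears at level 2.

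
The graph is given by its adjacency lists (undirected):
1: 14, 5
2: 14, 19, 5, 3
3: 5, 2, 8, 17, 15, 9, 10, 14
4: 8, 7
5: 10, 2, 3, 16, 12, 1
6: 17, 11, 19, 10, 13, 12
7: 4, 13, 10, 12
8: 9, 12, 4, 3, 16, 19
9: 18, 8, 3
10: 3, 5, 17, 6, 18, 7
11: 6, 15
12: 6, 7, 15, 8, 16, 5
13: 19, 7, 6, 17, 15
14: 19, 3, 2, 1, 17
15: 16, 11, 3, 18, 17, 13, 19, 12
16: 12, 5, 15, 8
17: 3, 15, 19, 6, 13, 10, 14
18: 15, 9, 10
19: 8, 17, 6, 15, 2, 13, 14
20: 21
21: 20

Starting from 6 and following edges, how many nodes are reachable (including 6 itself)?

19

BFS from 6 visits: 6, 17, 11, 19, 10, 13, 12, 3, 15, 14, 8, 2, 5, 18, 7, 16, 9, 1, 4
Reachable nodes: 19 of 21 total.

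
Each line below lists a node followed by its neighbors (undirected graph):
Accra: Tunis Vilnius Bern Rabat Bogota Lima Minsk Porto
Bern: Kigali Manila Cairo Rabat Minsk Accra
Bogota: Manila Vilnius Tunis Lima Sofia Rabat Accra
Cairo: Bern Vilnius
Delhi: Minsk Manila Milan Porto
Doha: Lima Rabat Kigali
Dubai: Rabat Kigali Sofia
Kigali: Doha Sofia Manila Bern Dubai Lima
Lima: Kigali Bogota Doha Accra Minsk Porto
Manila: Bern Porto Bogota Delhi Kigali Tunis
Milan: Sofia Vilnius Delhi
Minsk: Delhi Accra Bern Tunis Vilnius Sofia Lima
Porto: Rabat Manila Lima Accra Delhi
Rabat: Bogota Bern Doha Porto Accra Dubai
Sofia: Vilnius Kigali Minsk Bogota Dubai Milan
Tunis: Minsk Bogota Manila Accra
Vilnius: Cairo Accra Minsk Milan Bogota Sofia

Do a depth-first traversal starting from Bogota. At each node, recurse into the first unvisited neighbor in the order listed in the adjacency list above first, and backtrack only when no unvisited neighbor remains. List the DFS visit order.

Visit Bogota
Bogota → Manila
Manila → Bern
Bern → Kigali
Kigali → Doha
Doha → Lima
Lima → Accra
Accra → Tunis
Tunis → Minsk
Minsk → Delhi
Delhi → Milan
Milan → Sofia
Sofia → Vilnius
Vilnius → Cairo
Sofia → Dubai
Dubai → Rabat
Rabat → Porto

Bogota → Manila → Bern → Kigali → Doha → Lima → Accra → Tunis → Minsk → Delhi → Milan → Sofia → Vilnius → Cairo → Dubai → Rabat → Porto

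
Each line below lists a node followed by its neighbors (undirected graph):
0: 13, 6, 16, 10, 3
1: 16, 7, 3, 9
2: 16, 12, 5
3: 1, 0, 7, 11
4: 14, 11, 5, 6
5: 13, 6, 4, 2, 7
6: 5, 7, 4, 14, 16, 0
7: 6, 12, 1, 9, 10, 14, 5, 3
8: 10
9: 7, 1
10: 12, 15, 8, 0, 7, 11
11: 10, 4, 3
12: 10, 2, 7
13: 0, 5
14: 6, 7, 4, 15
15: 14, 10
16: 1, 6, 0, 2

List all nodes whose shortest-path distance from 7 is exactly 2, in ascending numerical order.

0, 2, 4, 8, 11, 13, 15, 16

Level 0: 7
Level 1: 1, 3, 5, 6, 9, 10, 12, 14
Level 2: 0, 2, 4, 8, 11, 13, 15, 16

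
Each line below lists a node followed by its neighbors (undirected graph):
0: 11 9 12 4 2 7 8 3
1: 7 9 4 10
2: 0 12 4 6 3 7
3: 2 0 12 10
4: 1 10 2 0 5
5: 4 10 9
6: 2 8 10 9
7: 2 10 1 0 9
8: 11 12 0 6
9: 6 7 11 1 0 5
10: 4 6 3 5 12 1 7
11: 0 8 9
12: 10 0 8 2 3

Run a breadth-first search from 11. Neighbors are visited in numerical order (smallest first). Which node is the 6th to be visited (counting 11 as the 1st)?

Visit 11; enqueue 0, 8, 9 → queue [0, 8, 9]
Visit 0; enqueue 2, 3, 4, 7, 12 → queue [8, 9, 2, 3, 4, 7, 12]
Visit 8; enqueue 6 → queue [9, 2, 3, 4, 7, 12, 6]
Visit 9; enqueue 1, 5 → queue [2, 3, 4, 7, 12, 6, 1, 5]
Visit 2 → queue [3, 4, 7, 12, 6, 1, 5]
Visit 3; enqueue 10 → queue [4, 7, 12, 6, 1, 5, 10]
Visit 4 → queue [7, 12, 6, 1, 5, 10]
Visit 7 → queue [12, 6, 1, 5, 10]
Visit 12 → queue [6, 1, 5, 10]
Visit 6 → queue [1, 5, 10]
Visit 1 → queue [5, 10]
Visit 5 → queue [10]
Visit 10 → queue []

Visit order: 11, 0, 8, 9, 2, 3, 4, 7, 12, 6, 1, 5, 10

3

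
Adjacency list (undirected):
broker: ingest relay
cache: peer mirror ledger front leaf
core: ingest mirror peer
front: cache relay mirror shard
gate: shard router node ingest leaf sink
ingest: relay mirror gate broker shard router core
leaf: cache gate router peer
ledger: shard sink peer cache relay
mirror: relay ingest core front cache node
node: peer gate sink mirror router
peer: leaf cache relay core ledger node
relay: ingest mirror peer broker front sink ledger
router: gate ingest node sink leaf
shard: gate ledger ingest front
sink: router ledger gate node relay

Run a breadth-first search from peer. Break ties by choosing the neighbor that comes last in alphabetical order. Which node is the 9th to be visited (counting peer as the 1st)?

mirror

Visit peer; enqueue relay, node, ledger, leaf, core, cache → queue [relay, node, ledger, leaf, core, cache]
Visit relay; enqueue sink, mirror, ingest, front, broker → queue [node, ledger, leaf, core, cache, sink, mirror, ingest, front, broker]
Visit node; enqueue router, gate → queue [ledger, leaf, core, cache, sink, mirror, ingest, front, broker, router, gate]
Visit ledger; enqueue shard → queue [leaf, core, cache, sink, mirror, ingest, front, broker, router, gate, shard]
Visit leaf → queue [core, cache, sink, mirror, ingest, front, broker, router, gate, shard]
Visit core → queue [cache, sink, mirror, ingest, front, broker, router, gate, shard]
Visit cache → queue [sink, mirror, ingest, front, broker, router, gate, shard]
Visit sink → queue [mirror, ingest, front, broker, router, gate, shard]
Visit mirror → queue [ingest, front, broker, router, gate, shard]
Visit ingest → queue [front, broker, router, gate, shard]
Visit front → queue [broker, router, gate, shard]
Visit broker → queue [router, gate, shard]
Visit router → queue [gate, shard]
Visit gate → queue [shard]
Visit shard → queue []

Visit order: peer, relay, node, ledger, leaf, core, cache, sink, mirror, ingest, front, broker, router, gate, shard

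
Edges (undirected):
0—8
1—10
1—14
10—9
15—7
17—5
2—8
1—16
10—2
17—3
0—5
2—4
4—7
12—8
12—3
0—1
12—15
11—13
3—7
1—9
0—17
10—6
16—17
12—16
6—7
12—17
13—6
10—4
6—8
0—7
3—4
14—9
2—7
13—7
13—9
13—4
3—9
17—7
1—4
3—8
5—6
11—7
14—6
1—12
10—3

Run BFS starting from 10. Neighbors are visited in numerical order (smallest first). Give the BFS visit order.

10, 1, 2, 3, 4, 6, 9, 0, 12, 14, 16, 7, 8, 17, 13, 5, 15, 11

Visit 10; enqueue 1, 2, 3, 4, 6, 9 → queue [1, 2, 3, 4, 6, 9]
Visit 1; enqueue 0, 12, 14, 16 → queue [2, 3, 4, 6, 9, 0, 12, 14, 16]
Visit 2; enqueue 7, 8 → queue [3, 4, 6, 9, 0, 12, 14, 16, 7, 8]
Visit 3; enqueue 17 → queue [4, 6, 9, 0, 12, 14, 16, 7, 8, 17]
Visit 4; enqueue 13 → queue [6, 9, 0, 12, 14, 16, 7, 8, 17, 13]
Visit 6; enqueue 5 → queue [9, 0, 12, 14, 16, 7, 8, 17, 13, 5]
Visit 9 → queue [0, 12, 14, 16, 7, 8, 17, 13, 5]
Visit 0 → queue [12, 14, 16, 7, 8, 17, 13, 5]
Visit 12; enqueue 15 → queue [14, 16, 7, 8, 17, 13, 5, 15]
Visit 14 → queue [16, 7, 8, 17, 13, 5, 15]
Visit 16 → queue [7, 8, 17, 13, 5, 15]
Visit 7; enqueue 11 → queue [8, 17, 13, 5, 15, 11]
Visit 8 → queue [17, 13, 5, 15, 11]
Visit 17 → queue [13, 5, 15, 11]
Visit 13 → queue [5, 15, 11]
Visit 5 → queue [15, 11]
Visit 15 → queue [11]
Visit 11 → queue []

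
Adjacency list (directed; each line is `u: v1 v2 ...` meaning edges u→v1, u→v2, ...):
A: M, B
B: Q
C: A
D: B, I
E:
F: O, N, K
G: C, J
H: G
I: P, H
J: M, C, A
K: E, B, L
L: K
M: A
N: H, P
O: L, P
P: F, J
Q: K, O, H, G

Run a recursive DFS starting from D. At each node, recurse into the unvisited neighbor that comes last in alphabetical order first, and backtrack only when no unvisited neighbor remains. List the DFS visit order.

D, I, P, J, M, A, B, Q, O, L, K, E, H, G, C, F, N

Visit D
D → I
I → P
P → J
J → M
M → A
A → B
B → Q
Q → O
O → L
L → K
K → E
Q → H
H → G
G → C
P → F
F → N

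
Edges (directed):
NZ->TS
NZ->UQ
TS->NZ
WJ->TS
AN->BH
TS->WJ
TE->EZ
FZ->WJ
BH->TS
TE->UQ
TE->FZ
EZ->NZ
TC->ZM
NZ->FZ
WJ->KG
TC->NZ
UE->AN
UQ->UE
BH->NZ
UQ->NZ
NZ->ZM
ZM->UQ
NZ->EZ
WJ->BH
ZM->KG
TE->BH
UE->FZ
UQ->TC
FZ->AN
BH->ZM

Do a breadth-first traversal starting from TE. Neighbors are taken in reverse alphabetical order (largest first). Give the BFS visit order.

Visit TE; enqueue UQ, FZ, EZ, BH → queue [UQ, FZ, EZ, BH]
Visit UQ; enqueue UE, TC, NZ → queue [FZ, EZ, BH, UE, TC, NZ]
Visit FZ; enqueue WJ, AN → queue [EZ, BH, UE, TC, NZ, WJ, AN]
Visit EZ → queue [BH, UE, TC, NZ, WJ, AN]
Visit BH; enqueue ZM, TS → queue [UE, TC, NZ, WJ, AN, ZM, TS]
Visit UE → queue [TC, NZ, WJ, AN, ZM, TS]
Visit TC → queue [NZ, WJ, AN, ZM, TS]
Visit NZ → queue [WJ, AN, ZM, TS]
Visit WJ; enqueue KG → queue [AN, ZM, TS, KG]
Visit AN → queue [ZM, TS, KG]
Visit ZM → queue [TS, KG]
Visit TS → queue [KG]
Visit KG → queue []

TE, UQ, FZ, EZ, BH, UE, TC, NZ, WJ, AN, ZM, TS, KG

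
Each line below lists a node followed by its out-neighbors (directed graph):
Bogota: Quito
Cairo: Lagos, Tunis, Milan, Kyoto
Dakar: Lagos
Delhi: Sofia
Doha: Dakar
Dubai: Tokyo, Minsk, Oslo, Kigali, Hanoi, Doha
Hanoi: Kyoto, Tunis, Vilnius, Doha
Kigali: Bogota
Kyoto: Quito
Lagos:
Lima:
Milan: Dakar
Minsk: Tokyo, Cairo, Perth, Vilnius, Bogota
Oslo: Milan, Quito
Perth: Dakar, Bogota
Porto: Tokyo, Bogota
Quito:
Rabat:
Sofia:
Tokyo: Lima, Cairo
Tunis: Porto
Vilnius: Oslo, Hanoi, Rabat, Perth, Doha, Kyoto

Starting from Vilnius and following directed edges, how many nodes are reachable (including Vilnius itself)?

BFS from Vilnius visits: Vilnius, Doha, Hanoi, Kyoto, Oslo, Perth, Rabat, Dakar, Tunis, Quito, Milan, Bogota, Lagos, Porto, Tokyo, Cairo, Lima
Reachable nodes: 17 of 22 total.

17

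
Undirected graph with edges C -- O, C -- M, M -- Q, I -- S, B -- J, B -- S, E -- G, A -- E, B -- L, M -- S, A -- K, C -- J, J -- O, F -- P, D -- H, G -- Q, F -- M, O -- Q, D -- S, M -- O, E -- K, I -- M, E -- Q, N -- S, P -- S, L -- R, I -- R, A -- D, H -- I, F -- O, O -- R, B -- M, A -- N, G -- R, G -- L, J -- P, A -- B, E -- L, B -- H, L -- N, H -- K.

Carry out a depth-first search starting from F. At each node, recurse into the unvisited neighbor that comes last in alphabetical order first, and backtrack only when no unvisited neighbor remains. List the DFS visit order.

F → P → S → N → L → R → O → Q → M → I → H → K → E → G → A → D → B → J → C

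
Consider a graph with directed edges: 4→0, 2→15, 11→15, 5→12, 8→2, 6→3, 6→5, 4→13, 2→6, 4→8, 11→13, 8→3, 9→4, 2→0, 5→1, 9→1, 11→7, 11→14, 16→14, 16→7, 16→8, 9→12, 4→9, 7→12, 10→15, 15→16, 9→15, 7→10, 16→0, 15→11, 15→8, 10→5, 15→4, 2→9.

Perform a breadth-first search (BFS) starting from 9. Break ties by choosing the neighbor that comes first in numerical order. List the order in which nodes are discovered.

9, 1, 4, 12, 15, 0, 8, 13, 11, 16, 2, 3, 7, 14, 6, 10, 5

Visit 9; enqueue 1, 4, 12, 15 → queue [1, 4, 12, 15]
Visit 1 → queue [4, 12, 15]
Visit 4; enqueue 0, 8, 13 → queue [12, 15, 0, 8, 13]
Visit 12 → queue [15, 0, 8, 13]
Visit 15; enqueue 11, 16 → queue [0, 8, 13, 11, 16]
Visit 0 → queue [8, 13, 11, 16]
Visit 8; enqueue 2, 3 → queue [13, 11, 16, 2, 3]
Visit 13 → queue [11, 16, 2, 3]
Visit 11; enqueue 7, 14 → queue [16, 2, 3, 7, 14]
Visit 16 → queue [2, 3, 7, 14]
Visit 2; enqueue 6 → queue [3, 7, 14, 6]
Visit 3 → queue [7, 14, 6]
Visit 7; enqueue 10 → queue [14, 6, 10]
Visit 14 → queue [6, 10]
Visit 6; enqueue 5 → queue [10, 5]
Visit 10 → queue [5]
Visit 5 → queue []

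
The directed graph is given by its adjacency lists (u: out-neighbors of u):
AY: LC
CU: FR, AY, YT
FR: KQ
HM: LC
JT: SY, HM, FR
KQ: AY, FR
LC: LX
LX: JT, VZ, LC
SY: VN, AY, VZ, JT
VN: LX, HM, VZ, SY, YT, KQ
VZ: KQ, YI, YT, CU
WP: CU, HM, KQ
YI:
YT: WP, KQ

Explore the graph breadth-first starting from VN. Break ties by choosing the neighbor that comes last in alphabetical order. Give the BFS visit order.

VN YT VZ SY LX KQ HM WP YI CU JT AY LC FR

Visit VN; enqueue YT, VZ, SY, LX, KQ, HM → queue [YT, VZ, SY, LX, KQ, HM]
Visit YT; enqueue WP → queue [VZ, SY, LX, KQ, HM, WP]
Visit VZ; enqueue YI, CU → queue [SY, LX, KQ, HM, WP, YI, CU]
Visit SY; enqueue JT, AY → queue [LX, KQ, HM, WP, YI, CU, JT, AY]
Visit LX; enqueue LC → queue [KQ, HM, WP, YI, CU, JT, AY, LC]
Visit KQ; enqueue FR → queue [HM, WP, YI, CU, JT, AY, LC, FR]
Visit HM → queue [WP, YI, CU, JT, AY, LC, FR]
Visit WP → queue [YI, CU, JT, AY, LC, FR]
Visit YI → queue [CU, JT, AY, LC, FR]
Visit CU → queue [JT, AY, LC, FR]
Visit JT → queue [AY, LC, FR]
Visit AY → queue [LC, FR]
Visit LC → queue [FR]
Visit FR → queue []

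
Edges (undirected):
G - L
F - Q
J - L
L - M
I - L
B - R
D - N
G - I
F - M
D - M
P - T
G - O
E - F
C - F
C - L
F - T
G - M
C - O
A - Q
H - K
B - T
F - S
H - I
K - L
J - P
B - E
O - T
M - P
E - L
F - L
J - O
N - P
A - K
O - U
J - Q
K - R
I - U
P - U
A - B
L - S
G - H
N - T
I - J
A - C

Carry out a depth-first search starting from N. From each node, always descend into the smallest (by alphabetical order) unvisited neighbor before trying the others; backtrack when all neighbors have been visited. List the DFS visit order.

N D M F C A B E L G H I J O T P U Q K R S

Visit N
N → D
D → M
M → F
F → C
C → A
A → B
B → E
E → L
L → G
G → H
H → I
I → J
J → O
O → T
T → P
P → U
J → Q
H → K
K → R
L → S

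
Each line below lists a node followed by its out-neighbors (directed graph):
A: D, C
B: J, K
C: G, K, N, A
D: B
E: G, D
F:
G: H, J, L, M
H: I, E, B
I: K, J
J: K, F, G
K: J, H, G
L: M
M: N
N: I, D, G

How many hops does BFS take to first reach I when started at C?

2

Level 0: C
Level 1: A, G, K, N
Level 2: D, H, I, J, L, M
Level 3: B, E, F
I first appears at level 2.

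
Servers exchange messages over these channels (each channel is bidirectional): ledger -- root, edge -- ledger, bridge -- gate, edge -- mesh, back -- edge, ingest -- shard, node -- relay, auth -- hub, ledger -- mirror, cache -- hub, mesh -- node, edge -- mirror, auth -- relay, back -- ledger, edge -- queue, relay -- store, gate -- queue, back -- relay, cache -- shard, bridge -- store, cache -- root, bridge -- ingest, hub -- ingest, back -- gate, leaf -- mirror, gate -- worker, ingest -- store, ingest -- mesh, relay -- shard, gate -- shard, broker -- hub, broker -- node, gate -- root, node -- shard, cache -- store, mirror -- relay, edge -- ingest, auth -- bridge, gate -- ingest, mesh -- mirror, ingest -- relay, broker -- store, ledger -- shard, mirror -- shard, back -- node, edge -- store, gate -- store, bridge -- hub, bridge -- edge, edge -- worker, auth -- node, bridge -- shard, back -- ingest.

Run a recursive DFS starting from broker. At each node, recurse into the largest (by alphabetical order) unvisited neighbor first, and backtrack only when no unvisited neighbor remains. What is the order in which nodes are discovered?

Visit broker
broker → store
store → relay
relay → shard
shard → node
node → mesh
mesh → mirror
mirror → ledger
ledger → root
root → gate
gate → worker
worker → edge
edge → queue
edge → ingest
ingest → hub
hub → cache
hub → bridge
bridge → auth
ingest → back
mirror → leaf

broker, store, relay, shard, node, mesh, mirror, ledger, root, gate, worker, edge, queue, ingest, hub, cache, bridge, auth, back, leaf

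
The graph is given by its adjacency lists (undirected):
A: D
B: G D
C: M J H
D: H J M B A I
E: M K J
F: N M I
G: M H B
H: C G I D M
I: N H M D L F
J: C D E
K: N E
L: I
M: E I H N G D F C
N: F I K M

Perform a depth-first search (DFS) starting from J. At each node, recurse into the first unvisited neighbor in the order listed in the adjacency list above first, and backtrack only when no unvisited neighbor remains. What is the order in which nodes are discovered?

J, C, M, E, K, N, F, I, H, G, B, D, A, L

Visit J
J → C
C → M
M → E
E → K
K → N
N → F
F → I
I → H
H → G
G → B
B → D
D → A
I → L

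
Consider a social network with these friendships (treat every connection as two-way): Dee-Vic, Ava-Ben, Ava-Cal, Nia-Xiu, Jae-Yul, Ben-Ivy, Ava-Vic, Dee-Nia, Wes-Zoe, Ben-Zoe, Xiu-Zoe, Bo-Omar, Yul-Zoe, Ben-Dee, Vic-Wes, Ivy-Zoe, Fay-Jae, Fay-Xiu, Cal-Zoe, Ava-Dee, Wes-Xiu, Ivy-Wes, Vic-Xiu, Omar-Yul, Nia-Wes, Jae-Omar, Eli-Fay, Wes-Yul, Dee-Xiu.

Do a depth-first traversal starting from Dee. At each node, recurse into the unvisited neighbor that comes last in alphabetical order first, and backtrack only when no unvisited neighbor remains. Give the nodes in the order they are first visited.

Visit Dee
Dee → Xiu
Xiu → Zoe
Zoe → Yul
Yul → Wes
Wes → Vic
Vic → Ava
Ava → Cal
Ava → Ben
Ben → Ivy
Wes → Nia
Yul → Omar
Omar → Jae
Jae → Fay
Fay → Eli
Omar → Bo

Dee Xiu Zoe Yul Wes Vic Ava Cal Ben Ivy Nia Omar Jae Fay Eli Bo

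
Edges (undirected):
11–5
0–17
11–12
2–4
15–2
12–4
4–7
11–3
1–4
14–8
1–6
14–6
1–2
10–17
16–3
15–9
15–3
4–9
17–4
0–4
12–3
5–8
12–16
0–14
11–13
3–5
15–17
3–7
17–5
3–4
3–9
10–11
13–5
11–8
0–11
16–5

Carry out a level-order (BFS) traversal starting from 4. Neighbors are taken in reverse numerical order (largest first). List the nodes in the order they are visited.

Visit 4; enqueue 17, 12, 9, 7, 3, 2, 1, 0 → queue [17, 12, 9, 7, 3, 2, 1, 0]
Visit 17; enqueue 15, 10, 5 → queue [12, 9, 7, 3, 2, 1, 0, 15, 10, 5]
Visit 12; enqueue 16, 11 → queue [9, 7, 3, 2, 1, 0, 15, 10, 5, 16, 11]
Visit 9 → queue [7, 3, 2, 1, 0, 15, 10, 5, 16, 11]
Visit 7 → queue [3, 2, 1, 0, 15, 10, 5, 16, 11]
Visit 3 → queue [2, 1, 0, 15, 10, 5, 16, 11]
Visit 2 → queue [1, 0, 15, 10, 5, 16, 11]
Visit 1; enqueue 6 → queue [0, 15, 10, 5, 16, 11, 6]
Visit 0; enqueue 14 → queue [15, 10, 5, 16, 11, 6, 14]
Visit 15 → queue [10, 5, 16, 11, 6, 14]
Visit 10 → queue [5, 16, 11, 6, 14]
Visit 5; enqueue 13, 8 → queue [16, 11, 6, 14, 13, 8]
Visit 16 → queue [11, 6, 14, 13, 8]
Visit 11 → queue [6, 14, 13, 8]
Visit 6 → queue [14, 13, 8]
Visit 14 → queue [13, 8]
Visit 13 → queue [8]
Visit 8 → queue []

4 → 17 → 12 → 9 → 7 → 3 → 2 → 1 → 0 → 15 → 10 → 5 → 16 → 11 → 6 → 14 → 13 → 8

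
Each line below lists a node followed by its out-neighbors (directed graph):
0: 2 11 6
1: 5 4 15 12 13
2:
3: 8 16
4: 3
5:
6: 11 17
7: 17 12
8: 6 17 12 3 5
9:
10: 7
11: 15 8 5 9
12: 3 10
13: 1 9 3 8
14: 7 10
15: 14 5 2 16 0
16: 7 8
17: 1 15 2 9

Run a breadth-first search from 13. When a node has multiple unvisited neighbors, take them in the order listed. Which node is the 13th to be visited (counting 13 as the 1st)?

Visit 13; enqueue 1, 9, 3, 8 → queue [1, 9, 3, 8]
Visit 1; enqueue 5, 4, 15, 12 → queue [9, 3, 8, 5, 4, 15, 12]
Visit 9 → queue [3, 8, 5, 4, 15, 12]
Visit 3; enqueue 16 → queue [8, 5, 4, 15, 12, 16]
Visit 8; enqueue 6, 17 → queue [5, 4, 15, 12, 16, 6, 17]
Visit 5 → queue [4, 15, 12, 16, 6, 17]
Visit 4 → queue [15, 12, 16, 6, 17]
Visit 15; enqueue 14, 2, 0 → queue [12, 16, 6, 17, 14, 2, 0]
Visit 12; enqueue 10 → queue [16, 6, 17, 14, 2, 0, 10]
Visit 16; enqueue 7 → queue [6, 17, 14, 2, 0, 10, 7]
Visit 6; enqueue 11 → queue [17, 14, 2, 0, 10, 7, 11]
Visit 17 → queue [14, 2, 0, 10, 7, 11]
Visit 14 → queue [2, 0, 10, 7, 11]
Visit 2 → queue [0, 10, 7, 11]
Visit 0 → queue [10, 7, 11]
Visit 10 → queue [7, 11]
Visit 7 → queue [11]
Visit 11 → queue []

Visit order: 13, 1, 9, 3, 8, 5, 4, 15, 12, 16, 6, 17, 14, 2, 0, 10, 7, 11

14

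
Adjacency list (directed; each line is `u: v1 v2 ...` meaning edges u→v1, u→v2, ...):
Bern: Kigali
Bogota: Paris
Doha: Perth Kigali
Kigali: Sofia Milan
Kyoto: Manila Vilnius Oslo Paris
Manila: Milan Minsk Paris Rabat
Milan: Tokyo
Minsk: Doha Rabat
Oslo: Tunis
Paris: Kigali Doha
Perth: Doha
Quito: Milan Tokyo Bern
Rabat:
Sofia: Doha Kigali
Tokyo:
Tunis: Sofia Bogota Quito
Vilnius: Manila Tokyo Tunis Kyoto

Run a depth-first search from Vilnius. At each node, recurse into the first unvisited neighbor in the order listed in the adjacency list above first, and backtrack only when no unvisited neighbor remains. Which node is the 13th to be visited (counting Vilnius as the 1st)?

Visit Vilnius
Vilnius → Manila
Manila → Milan
Milan → Tokyo
Manila → Minsk
Minsk → Doha
Doha → Perth
Doha → Kigali
Kigali → Sofia
Minsk → Rabat
Manila → Paris
Vilnius → Tunis
Tunis → Bogota
Tunis → Quito
Quito → Bern
Vilnius → Kyoto
Kyoto → Oslo

Visit order: Vilnius, Manila, Milan, Tokyo, Minsk, Doha, Perth, Kigali, Sofia, Rabat, Paris, Tunis, Bogota, Quito, Bern, Kyoto, Oslo

Bogota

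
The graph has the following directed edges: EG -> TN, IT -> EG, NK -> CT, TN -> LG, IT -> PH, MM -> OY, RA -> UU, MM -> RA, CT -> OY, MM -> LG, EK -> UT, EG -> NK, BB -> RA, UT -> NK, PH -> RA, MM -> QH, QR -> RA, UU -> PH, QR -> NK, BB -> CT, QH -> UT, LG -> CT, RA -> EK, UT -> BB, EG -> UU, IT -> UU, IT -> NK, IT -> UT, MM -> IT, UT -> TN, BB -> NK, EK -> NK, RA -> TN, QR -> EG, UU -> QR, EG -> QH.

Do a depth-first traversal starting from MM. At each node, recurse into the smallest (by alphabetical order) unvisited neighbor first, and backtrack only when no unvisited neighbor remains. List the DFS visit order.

MM, IT, EG, NK, CT, OY, QH, UT, BB, RA, EK, TN, LG, UU, PH, QR

Visit MM
MM → IT
IT → EG
EG → NK
NK → CT
CT → OY
EG → QH
QH → UT
UT → BB
BB → RA
RA → EK
RA → TN
TN → LG
RA → UU
UU → PH
UU → QR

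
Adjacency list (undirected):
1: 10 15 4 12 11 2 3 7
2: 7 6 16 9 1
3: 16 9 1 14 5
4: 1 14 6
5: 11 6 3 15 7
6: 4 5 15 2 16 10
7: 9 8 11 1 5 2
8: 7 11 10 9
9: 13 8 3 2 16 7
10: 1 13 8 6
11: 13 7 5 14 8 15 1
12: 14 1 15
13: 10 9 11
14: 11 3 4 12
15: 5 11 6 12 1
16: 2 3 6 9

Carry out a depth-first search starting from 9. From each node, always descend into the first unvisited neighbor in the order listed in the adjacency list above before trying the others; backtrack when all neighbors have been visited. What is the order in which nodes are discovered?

9, 13, 10, 1, 15, 5, 11, 7, 8, 2, 6, 4, 14, 3, 16, 12

Visit 9
9 → 13
13 → 10
10 → 1
1 → 15
15 → 5
5 → 11
11 → 7
7 → 8
7 → 2
2 → 6
6 → 4
4 → 14
14 → 3
3 → 16
14 → 12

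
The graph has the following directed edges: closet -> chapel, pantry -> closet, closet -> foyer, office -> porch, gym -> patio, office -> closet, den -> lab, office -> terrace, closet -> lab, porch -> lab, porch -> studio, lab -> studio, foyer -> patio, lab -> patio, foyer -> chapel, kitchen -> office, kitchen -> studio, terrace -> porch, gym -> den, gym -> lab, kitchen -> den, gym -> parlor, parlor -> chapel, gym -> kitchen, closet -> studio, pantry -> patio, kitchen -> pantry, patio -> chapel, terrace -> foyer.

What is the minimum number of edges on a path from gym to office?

Level 0: gym
Level 1: den, kitchen, lab, parlor, patio
Level 2: chapel, office, pantry, studio
Level 3: closet, porch, terrace
Level 4: foyer
office first appears at level 2.

2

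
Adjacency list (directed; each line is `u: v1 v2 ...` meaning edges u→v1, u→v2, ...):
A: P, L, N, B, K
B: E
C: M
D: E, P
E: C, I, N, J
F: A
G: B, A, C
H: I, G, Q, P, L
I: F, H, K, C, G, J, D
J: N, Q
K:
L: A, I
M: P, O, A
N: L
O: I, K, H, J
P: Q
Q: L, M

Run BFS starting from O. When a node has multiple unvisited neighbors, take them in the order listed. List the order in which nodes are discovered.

O I K H J F C G D Q P L N A M B E

Visit O; enqueue I, K, H, J → queue [I, K, H, J]
Visit I; enqueue F, C, G, D → queue [K, H, J, F, C, G, D]
Visit K → queue [H, J, F, C, G, D]
Visit H; enqueue Q, P, L → queue [J, F, C, G, D, Q, P, L]
Visit J; enqueue N → queue [F, C, G, D, Q, P, L, N]
Visit F; enqueue A → queue [C, G, D, Q, P, L, N, A]
Visit C; enqueue M → queue [G, D, Q, P, L, N, A, M]
Visit G; enqueue B → queue [D, Q, P, L, N, A, M, B]
Visit D; enqueue E → queue [Q, P, L, N, A, M, B, E]
Visit Q → queue [P, L, N, A, M, B, E]
Visit P → queue [L, N, A, M, B, E]
Visit L → queue [N, A, M, B, E]
Visit N → queue [A, M, B, E]
Visit A → queue [M, B, E]
Visit M → queue [B, E]
Visit B → queue [E]
Visit E → queue []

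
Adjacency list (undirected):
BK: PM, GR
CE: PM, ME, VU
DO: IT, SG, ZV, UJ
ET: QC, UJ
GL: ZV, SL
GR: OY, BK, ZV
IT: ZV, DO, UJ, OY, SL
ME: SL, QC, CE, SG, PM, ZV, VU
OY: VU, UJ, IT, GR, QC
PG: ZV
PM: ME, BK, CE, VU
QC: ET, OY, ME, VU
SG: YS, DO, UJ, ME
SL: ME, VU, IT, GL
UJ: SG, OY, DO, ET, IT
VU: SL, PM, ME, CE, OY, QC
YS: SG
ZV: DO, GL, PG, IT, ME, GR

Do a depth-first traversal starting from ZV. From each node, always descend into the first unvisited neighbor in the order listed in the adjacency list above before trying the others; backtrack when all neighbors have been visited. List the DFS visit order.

ZV -> DO -> IT -> UJ -> SG -> YS -> ME -> SL -> VU -> PM -> BK -> GR -> OY -> QC -> ET -> CE -> GL -> PG

Visit ZV
ZV → DO
DO → IT
IT → UJ
UJ → SG
SG → YS
SG → ME
ME → SL
SL → VU
VU → PM
PM → BK
BK → GR
GR → OY
OY → QC
QC → ET
PM → CE
SL → GL
ZV → PG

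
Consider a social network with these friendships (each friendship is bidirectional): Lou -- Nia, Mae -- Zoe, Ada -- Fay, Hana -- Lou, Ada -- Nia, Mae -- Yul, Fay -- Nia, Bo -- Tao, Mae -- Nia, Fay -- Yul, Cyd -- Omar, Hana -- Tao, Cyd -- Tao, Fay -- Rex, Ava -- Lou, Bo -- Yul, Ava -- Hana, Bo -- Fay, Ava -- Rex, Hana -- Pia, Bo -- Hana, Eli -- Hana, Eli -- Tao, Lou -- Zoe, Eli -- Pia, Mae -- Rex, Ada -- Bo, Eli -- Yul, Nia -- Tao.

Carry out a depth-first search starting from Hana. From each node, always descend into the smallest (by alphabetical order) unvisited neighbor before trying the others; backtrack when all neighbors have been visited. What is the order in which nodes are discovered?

Hana → Ava → Lou → Nia → Ada → Bo → Fay → Rex → Mae → Yul → Eli → Pia → Tao → Cyd → Omar → Zoe

Visit Hana
Hana → Ava
Ava → Lou
Lou → Nia
Nia → Ada
Ada → Bo
Bo → Fay
Fay → Rex
Rex → Mae
Mae → Yul
Yul → Eli
Eli → Pia
Eli → Tao
Tao → Cyd
Cyd → Omar
Mae → Zoe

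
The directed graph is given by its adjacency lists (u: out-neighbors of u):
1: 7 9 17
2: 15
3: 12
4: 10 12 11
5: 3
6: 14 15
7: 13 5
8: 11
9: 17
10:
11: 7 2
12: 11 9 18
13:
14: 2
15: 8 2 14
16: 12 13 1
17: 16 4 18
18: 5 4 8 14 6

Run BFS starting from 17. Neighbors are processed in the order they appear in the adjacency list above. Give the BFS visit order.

Visit 17; enqueue 16, 4, 18 → queue [16, 4, 18]
Visit 16; enqueue 12, 13, 1 → queue [4, 18, 12, 13, 1]
Visit 4; enqueue 10, 11 → queue [18, 12, 13, 1, 10, 11]
Visit 18; enqueue 5, 8, 14, 6 → queue [12, 13, 1, 10, 11, 5, 8, 14, 6]
Visit 12; enqueue 9 → queue [13, 1, 10, 11, 5, 8, 14, 6, 9]
Visit 13 → queue [1, 10, 11, 5, 8, 14, 6, 9]
Visit 1; enqueue 7 → queue [10, 11, 5, 8, 14, 6, 9, 7]
Visit 10 → queue [11, 5, 8, 14, 6, 9, 7]
Visit 11; enqueue 2 → queue [5, 8, 14, 6, 9, 7, 2]
Visit 5; enqueue 3 → queue [8, 14, 6, 9, 7, 2, 3]
Visit 8 → queue [14, 6, 9, 7, 2, 3]
Visit 14 → queue [6, 9, 7, 2, 3]
Visit 6; enqueue 15 → queue [9, 7, 2, 3, 15]
Visit 9 → queue [7, 2, 3, 15]
Visit 7 → queue [2, 3, 15]
Visit 2 → queue [3, 15]
Visit 3 → queue [15]
Visit 15 → queue []

17 16 4 18 12 13 1 10 11 5 8 14 6 9 7 2 3 15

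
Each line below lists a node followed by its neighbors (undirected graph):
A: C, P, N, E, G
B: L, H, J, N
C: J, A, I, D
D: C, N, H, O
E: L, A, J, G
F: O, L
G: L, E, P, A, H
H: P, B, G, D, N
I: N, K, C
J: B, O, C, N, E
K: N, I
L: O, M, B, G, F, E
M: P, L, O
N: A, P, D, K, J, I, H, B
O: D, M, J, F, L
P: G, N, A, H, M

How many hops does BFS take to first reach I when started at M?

3

Level 0: M
Level 1: L, O, P
Level 2: A, B, D, E, F, G, H, J, N
Level 3: C, I, K
I first appears at level 3.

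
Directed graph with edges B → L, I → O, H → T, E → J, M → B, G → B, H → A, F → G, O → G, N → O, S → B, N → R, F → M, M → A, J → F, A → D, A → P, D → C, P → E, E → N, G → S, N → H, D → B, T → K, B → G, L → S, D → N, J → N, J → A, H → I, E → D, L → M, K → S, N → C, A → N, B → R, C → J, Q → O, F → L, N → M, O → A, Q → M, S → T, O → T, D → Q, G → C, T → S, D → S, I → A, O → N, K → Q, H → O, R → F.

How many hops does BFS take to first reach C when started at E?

Level 0: E
Level 1: D, J, N
Level 2: A, B, C, F, H, M, O, Q, R, S
Level 3: G, I, L, P, T
Level 4: K
C first appears at level 2.

2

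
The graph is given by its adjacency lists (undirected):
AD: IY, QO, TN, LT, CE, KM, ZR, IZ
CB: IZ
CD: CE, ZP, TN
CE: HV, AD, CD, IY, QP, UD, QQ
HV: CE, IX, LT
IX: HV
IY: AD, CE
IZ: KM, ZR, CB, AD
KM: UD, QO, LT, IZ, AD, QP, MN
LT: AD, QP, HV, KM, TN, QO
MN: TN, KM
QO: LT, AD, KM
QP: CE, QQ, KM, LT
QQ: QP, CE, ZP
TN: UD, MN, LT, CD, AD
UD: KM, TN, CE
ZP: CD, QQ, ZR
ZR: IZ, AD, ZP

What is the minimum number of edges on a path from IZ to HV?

3

Level 0: IZ
Level 1: AD, CB, KM, ZR
Level 2: CE, IY, LT, MN, QO, QP, TN, UD, ZP
Level 3: CD, HV, QQ
Level 4: IX
HV first appears at level 3.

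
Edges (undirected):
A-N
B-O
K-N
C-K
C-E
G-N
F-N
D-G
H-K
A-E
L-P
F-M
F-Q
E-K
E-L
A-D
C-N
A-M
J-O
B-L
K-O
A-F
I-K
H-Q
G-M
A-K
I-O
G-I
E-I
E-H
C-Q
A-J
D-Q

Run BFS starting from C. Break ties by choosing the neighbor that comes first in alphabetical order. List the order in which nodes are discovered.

Visit C; enqueue E, K, N, Q → queue [E, K, N, Q]
Visit E; enqueue A, H, I, L → queue [K, N, Q, A, H, I, L]
Visit K; enqueue O → queue [N, Q, A, H, I, L, O]
Visit N; enqueue F, G → queue [Q, A, H, I, L, O, F, G]
Visit Q; enqueue D → queue [A, H, I, L, O, F, G, D]
Visit A; enqueue J, M → queue [H, I, L, O, F, G, D, J, M]
Visit H → queue [I, L, O, F, G, D, J, M]
Visit I → queue [L, O, F, G, D, J, M]
Visit L; enqueue B, P → queue [O, F, G, D, J, M, B, P]
Visit O → queue [F, G, D, J, M, B, P]
Visit F → queue [G, D, J, M, B, P]
Visit G → queue [D, J, M, B, P]
Visit D → queue [J, M, B, P]
Visit J → queue [M, B, P]
Visit M → queue [B, P]
Visit B → queue [P]
Visit P → queue []

C, E, K, N, Q, A, H, I, L, O, F, G, D, J, M, B, P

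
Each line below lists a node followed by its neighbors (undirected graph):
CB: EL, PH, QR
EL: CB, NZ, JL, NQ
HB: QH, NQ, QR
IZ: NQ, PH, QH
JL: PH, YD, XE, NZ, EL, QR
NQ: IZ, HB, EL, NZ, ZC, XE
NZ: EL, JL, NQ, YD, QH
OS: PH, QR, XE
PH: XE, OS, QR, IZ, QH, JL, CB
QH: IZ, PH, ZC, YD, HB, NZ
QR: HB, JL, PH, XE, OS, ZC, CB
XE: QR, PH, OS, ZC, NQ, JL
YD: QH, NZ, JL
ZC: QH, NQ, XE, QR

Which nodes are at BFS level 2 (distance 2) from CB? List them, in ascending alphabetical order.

Level 0: CB
Level 1: EL, PH, QR
Level 2: HB, IZ, JL, NQ, NZ, OS, QH, XE, ZC
Level 3: YD

HB, IZ, JL, NQ, NZ, OS, QH, XE, ZC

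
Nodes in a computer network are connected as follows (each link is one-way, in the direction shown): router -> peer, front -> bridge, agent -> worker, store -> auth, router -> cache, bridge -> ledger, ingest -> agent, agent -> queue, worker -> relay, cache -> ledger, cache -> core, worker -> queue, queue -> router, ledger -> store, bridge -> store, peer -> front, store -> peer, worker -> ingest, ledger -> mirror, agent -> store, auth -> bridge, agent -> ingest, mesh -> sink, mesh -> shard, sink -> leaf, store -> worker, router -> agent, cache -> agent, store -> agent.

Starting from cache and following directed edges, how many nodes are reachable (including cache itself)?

15

BFS from cache visits: cache, agent, core, ledger, ingest, queue, store, worker, mirror, router, auth, peer, relay, bridge, front
Reachable nodes: 15 of 19 total.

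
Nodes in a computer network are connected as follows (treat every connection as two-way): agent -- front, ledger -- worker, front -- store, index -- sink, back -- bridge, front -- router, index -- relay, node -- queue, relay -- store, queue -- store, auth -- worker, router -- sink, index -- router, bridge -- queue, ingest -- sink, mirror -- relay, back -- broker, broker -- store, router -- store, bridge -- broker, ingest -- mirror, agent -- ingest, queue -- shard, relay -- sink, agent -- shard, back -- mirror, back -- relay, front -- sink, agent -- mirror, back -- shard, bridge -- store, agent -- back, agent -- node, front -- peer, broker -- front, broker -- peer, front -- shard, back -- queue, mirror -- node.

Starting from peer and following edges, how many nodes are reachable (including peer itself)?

BFS from peer visits: peer, front, broker, store, sink, shard, router, agent, bridge, back, relay, queue, ingest, index, node, mirror
Reachable nodes: 16 of 19 total.

16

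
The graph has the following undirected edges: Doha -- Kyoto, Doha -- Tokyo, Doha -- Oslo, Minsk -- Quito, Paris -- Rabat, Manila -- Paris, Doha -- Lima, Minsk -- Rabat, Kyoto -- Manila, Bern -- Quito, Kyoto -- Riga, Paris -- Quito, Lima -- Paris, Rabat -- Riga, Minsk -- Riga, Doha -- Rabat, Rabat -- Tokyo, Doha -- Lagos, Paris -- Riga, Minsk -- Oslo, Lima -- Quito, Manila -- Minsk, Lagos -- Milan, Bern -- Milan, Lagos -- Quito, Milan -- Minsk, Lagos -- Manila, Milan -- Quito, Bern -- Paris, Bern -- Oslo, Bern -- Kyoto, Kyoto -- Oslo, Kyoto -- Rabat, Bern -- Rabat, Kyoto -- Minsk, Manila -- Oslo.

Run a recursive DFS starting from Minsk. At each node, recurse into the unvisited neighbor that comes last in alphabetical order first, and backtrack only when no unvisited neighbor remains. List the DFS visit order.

Visit Minsk
Minsk → Riga
Riga → Rabat
Rabat → Tokyo
Tokyo → Doha
Doha → Oslo
Oslo → Manila
Manila → Paris
Paris → Quito
Quito → Milan
Milan → Lagos
Milan → Bern
Bern → Kyoto
Quito → Lima

Minsk, Riga, Rabat, Tokyo, Doha, Oslo, Manila, Paris, Quito, Milan, Lagos, Bern, Kyoto, Lima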